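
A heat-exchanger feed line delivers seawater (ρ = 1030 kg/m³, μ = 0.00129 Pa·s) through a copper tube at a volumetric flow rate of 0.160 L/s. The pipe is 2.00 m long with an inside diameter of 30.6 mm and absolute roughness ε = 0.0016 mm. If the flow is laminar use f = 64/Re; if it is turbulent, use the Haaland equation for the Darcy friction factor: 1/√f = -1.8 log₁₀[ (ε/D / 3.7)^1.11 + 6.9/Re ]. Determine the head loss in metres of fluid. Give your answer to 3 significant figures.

Q = 0.160 L/s = 0.160/1000 = 0.00016 m³/s.
Cross-sectional area A = πD²/4 = π(0.0306)²/4 = 0.0007354 m²; mean velocity V = Q/A = 0.00016/0.0007354 = 0.2176 m/s.
Reynolds number Re = ρVD/μ = 1030 · 0.2176 · 0.0306 / 0.00129 = 5316.
Re > 4000 → turbulent. Relative roughness ε/D = 1.6e-06/0.0306 = 5.23e-05. Haaland: 1/√f = -1.8 log₁₀[(5.23e-05/3.7)^1.11 + 6.9/5316] = -1.8 log₁₀[4.14e-06 + 0.0013] = 5.194, so f = 0.03707.
Darcy-Weisbach: ΔP = f(L/D)(ρV²/2) = 0.03707·(2/0.0306)·(1030·0.2176²/2) = 0.03707·65.36·24.38 = 59.07 Pa.
Head loss h_f = ΔP/(ρg) = 59.07/(1030·9.81) = 0.00585 m.

h_f ≈ 0.00585 m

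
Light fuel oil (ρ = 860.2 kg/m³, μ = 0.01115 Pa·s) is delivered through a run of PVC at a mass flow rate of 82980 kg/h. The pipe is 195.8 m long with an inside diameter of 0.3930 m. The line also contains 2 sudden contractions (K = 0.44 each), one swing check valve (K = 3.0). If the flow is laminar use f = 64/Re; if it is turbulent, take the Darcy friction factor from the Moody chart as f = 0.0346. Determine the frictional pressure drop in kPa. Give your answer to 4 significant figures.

ṁ = 82980 kg/h = 82980/3600 = 23.05 kg/s.
A = πD²/4 = π(0.393)²/4 = 0.1213 m²; mean velocity V = ṁ/(ρA) = 23.05/(860.2 · 0.1213) = 0.2209 m/s.
Reynolds number Re = ρVD/μ = 860.2 · 0.2209 · 0.393 / 0.0112 = 6698.
Re > 4000 → turbulent; use the Moody-chart value f = 0.0346.
Total minor-loss coefficient ΣK = 2·0.44 + 1·3 = 3.88.
ΔP = [f·L/D + ΣK]·(ρV²/2) = [0.0346·195.8/0.393 + 3.88]·(860.2·0.2209²/2) = [17.24 + 3.88]·20.99 = 443.2 Pa.
ΔP = 443.2 Pa = 0.4432 kPa.

ΔP ≈ 0.4432 kPa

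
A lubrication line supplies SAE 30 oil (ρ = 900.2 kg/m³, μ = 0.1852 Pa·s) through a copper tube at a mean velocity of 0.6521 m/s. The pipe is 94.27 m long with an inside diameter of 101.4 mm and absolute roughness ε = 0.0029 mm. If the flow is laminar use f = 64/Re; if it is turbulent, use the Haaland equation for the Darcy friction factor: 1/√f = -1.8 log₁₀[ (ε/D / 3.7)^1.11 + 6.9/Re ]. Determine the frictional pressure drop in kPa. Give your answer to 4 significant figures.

Reynolds number Re = ρVD/μ = 900.2 · 0.6521 · 0.1014 / 0.185 = 321.4.
Re < 2300 → laminar flow, so f = 64/Re = 64/321.4 = 0.1991 (the turbulent correlation is not needed).
Darcy-Weisbach: ΔP = f(L/D)(ρV²/2) = 0.1991·(94.27/0.1014)·(900.2·0.6521²/2) = 0.1991·929.7·191.4 = 3.543e+04 Pa.
ΔP = 3.543e+04 Pa = 35.43 kPa.

ΔP ≈ 35.43 kPa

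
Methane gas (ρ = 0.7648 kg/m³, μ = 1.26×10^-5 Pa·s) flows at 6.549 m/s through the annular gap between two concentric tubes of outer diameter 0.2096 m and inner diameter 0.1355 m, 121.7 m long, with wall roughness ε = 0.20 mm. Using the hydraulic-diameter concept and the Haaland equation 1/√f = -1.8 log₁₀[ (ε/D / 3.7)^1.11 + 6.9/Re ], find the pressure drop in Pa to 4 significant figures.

ΔP ≈ 787.6 Pa

Hydraulic diameter D_h = 4A/P = D_o - D_i = 0.2096 - 0.1355 = 0.0741 m.
Re = ρVD_h/μ = 0.7648·6.549·0.0741/1.26e-05 = 2.946e+04.
ε/D_h = 0.0002/0.0741 = 0.0027; Haaland gives 1/√f = -1.8 log₁₀[0.00033+0.000234] = 5.848, so f = 0.02924.
ΔP = f(L/D_h)(ρV²/2) = 0.02924·121.7/0.0741·16.4 = 787.6 Pa.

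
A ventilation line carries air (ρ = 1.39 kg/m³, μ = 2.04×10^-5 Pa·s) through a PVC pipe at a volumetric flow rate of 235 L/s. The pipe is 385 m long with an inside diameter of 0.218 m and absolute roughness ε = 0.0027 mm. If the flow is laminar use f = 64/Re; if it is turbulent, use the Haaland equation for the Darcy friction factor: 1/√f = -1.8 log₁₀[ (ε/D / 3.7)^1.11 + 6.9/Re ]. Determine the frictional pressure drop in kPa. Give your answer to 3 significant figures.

ΔP ≈ 0.882 kPa

Q = 235 L/s = 235/1000 = 0.235 m³/s.
Cross-sectional area A = πD²/4 = π(0.218)²/4 = 0.03733 m²; mean velocity V = Q/A = 0.235/0.03733 = 6.296 m/s.
Reynolds number Re = ρVD/μ = 1.39 · 6.296 · 0.218 / 2.04e-05 = 9.352e+04.
Re > 4000 → turbulent. Relative roughness ε/D = 2.7e-06/0.218 = 1.24e-05. Haaland: 1/√f = -1.8 log₁₀[(1.24e-05/3.7)^1.11 + 6.9/9.352e+04] = -1.8 log₁₀[8.36e-07 + 7.38e-05] = 7.429, so f = 0.01812.
Darcy-Weisbach: ΔP = f(L/D)(ρV²/2) = 0.01812·(385/0.218)·(1.39·6.296²/2) = 0.01812·1766·27.55 = 881.6 Pa.
ΔP = 881.6 Pa = 0.882 kPa.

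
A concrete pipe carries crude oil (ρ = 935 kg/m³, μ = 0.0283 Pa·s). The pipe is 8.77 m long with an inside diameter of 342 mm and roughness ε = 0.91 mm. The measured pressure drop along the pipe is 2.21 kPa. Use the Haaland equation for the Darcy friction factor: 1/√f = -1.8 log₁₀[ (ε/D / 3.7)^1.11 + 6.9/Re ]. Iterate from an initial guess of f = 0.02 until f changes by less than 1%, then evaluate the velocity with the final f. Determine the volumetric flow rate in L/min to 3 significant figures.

Rearranging Darcy-Weisbach: V = √(2·ΔP·D/(f·L·ρ)). With ε/D = 0.00091/0.342 = 0.00266, iterate starting from f = 0.02:
  f = 0.02 → V = √(2·2210·0.342/(0.02·8.77·935)) = 3.036 m/s; Re = ρVD/μ = 3.43e+04; f → 0.0287
  f = 0.0287 → V = 2.534 m/s; Re = 2.864e+04; f → 0.02926
  f = 0.02926 → V = 2.51 m/s; Re = 2.836e+04; f → 0.02929
Converged (Δf/f < 1%). With the final f = 0.02929: V = √(2·2210·0.342/(0.02929·8.77·935)) = 2.509 m/s.
Q = V·A = 2.509·(π/4·0.342²) = 0.2304 m³/s = 13800 L/min.

Q ≈ 13800 L/min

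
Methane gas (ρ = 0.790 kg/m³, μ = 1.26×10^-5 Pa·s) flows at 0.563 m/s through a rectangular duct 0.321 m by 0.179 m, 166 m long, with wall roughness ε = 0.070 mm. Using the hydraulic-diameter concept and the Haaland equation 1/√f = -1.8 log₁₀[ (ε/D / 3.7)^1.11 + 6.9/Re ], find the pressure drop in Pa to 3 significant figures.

ΔP ≈ 2.99 Pa

Hydraulic diameter D_h = 4A/P = 4·(0.321·0.179)/(2·(0.321+0.179)) = 0.2298/1 = 0.2298 m.
Re = ρVD_h/μ = 0.79·0.563·0.2298/1.26e-05 = 8113.
ε/D_h = 7e-05/0.2298 = 0.000305; Haaland gives 1/√f = -1.8 log₁₀[2.93e-05+0.00085] = 5.5, so f = 0.03306.
ΔP = f(L/D_h)(ρV²/2) = 0.03306·166/0.2298·0.1252 = 2.989 Pa.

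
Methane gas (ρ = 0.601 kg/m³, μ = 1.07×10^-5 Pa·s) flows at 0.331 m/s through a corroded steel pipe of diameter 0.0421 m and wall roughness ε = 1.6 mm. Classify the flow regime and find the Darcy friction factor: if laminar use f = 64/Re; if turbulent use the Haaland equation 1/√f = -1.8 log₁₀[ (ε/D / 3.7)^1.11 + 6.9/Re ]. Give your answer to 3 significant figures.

f ≈ 0.0818

Re = ρVD/μ = 0.601·0.331·0.0421/1.07e-05 = 782.7.
Re < 2300 → laminar, so f = 64/Re = 0.08177 (roughness is irrelevant in laminar flow).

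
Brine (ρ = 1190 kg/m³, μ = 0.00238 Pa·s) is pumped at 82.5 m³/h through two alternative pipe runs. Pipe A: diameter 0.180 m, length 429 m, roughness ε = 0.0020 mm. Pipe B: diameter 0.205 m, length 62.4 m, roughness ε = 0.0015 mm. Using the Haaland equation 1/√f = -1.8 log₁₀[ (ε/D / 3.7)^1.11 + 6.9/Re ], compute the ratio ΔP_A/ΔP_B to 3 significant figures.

Pipe A: V = Q/A = 0.02292/0.02545 = 0.9006 m/s; Re = 8.105e+04; ε/D = 1.11e-05; Haaland → f = 0.01867; ΔP_A = f(L/D)(ρV²/2) = 2.147e+04 Pa.
Pipe B: V = Q/A = 0.02292/0.03301 = 0.6943 m/s; Re = 7.117e+04; ε/D = 7.32e-06; Haaland → f = 0.01918; ΔP_B = f(L/D)(ρV²/2) = 1675 Pa.
ΔP_A/ΔP_B = 2.147e+04/1675 = 12.8.

ΔP_A/ΔP_B ≈ 12.8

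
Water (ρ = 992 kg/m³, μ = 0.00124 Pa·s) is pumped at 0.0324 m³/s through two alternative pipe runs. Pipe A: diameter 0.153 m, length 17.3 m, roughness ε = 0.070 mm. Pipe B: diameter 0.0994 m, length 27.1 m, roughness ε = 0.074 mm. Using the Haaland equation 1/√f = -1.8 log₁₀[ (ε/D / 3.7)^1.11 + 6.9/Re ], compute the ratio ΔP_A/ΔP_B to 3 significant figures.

Pipe A: V = Q/A = 0.0324/0.01839 = 1.762 m/s; Re = 2.157e+05; ε/D = 0.000458; Haaland → f = 0.01829; ΔP_A = f(L/D)(ρV²/2) = 3185 Pa.
Pipe B: V = Q/A = 0.0324/0.00776 = 4.175 m/s; Re = 3.32e+05; ε/D = 0.000744; Haaland → f = 0.01928; ΔP_B = f(L/D)(ρV²/2) = 4.544e+04 Pa.
ΔP_A/ΔP_B = 3185/4.544e+04 = 0.0701.

ΔP_A/ΔP_B ≈ 0.0701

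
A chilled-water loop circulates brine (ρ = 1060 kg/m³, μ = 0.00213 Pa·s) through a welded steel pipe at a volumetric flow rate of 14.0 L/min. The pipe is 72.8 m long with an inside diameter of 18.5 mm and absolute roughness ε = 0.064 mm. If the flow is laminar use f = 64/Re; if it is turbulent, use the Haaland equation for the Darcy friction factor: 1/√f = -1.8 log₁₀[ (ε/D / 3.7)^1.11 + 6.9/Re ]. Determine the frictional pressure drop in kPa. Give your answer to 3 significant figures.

ΔP ≈ 58.2 kPa

Q = 14.0 L/min = 14.0/60000 = 0.0002333 m³/s.
Cross-sectional area A = πD²/4 = π(0.0185)²/4 = 0.0002688 m²; mean velocity V = Q/A = 0.0002333/0.0002688 = 0.868 m/s.
Reynolds number Re = ρVD/μ = 1060 · 0.868 · 0.0185 / 0.00213 = 7992.
Re > 4000 → turbulent. Relative roughness ε/D = 6.4e-05/0.0185 = 0.00346. Haaland: 1/√f = -1.8 log₁₀[(0.00346/3.7)^1.11 + 6.9/7992] = -1.8 log₁₀[0.000434 + 0.000863] = 5.196, so f = 0.03703.
Darcy-Weisbach: ΔP = f(L/D)(ρV²/2) = 0.03703·(72.8/0.0185)·(1060·0.868²/2) = 0.03703·3935·399.4 = 5.82e+04 Pa.
ΔP = 5.82e+04 Pa = 58.2 kPa.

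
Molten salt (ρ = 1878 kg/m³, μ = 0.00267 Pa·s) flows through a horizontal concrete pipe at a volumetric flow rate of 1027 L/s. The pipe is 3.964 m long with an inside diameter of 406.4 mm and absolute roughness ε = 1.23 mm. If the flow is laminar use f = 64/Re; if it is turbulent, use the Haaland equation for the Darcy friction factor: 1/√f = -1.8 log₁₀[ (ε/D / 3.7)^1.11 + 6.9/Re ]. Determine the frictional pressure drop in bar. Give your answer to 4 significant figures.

ΔP ≈ 0.1512 bar

Q = 1027 L/s = 1027/1000 = 1.027 m³/s.
Cross-sectional area A = πD²/4 = π(0.4064)²/4 = 0.1297 m²; mean velocity V = Q/A = 1.027/0.1297 = 7.917 m/s.
Reynolds number Re = ρVD/μ = 1878 · 7.917 · 0.4064 / 0.00267 = 2.263e+06.
Re > 4000 → turbulent. Relative roughness ε/D = 0.00123/0.4064 = 0.00303. Haaland: 1/√f = -1.8 log₁₀[(0.00303/3.7)^1.11 + 6.9/2.263e+06] = -1.8 log₁₀[0.000374 + 3.05e-06] = 6.162, so f = 0.02634.
Darcy-Weisbach: ΔP = f(L/D)(ρV²/2) = 0.02634·(3.964/0.4064)·(1878·7.917²/2) = 0.02634·9.754·5.886e+04 = 1.512e+04 Pa.
ΔP = 1.512e+04 Pa = 0.1512 bar.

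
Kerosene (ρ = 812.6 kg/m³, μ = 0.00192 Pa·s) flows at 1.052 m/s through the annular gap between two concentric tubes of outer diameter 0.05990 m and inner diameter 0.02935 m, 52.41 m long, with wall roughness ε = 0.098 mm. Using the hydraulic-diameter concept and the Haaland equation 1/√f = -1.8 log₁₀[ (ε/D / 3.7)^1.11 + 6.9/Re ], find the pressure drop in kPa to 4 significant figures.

ΔP ≈ 25.72 kPa

Hydraulic diameter D_h = 4A/P = D_o - D_i = 0.0599 - 0.02935 = 0.03055 m.
Re = ρVD_h/μ = 812.6·1.052·0.03055/0.00192 = 1.36e+04.
ε/D_h = 9.8e-05/0.03055 = 0.00321; Haaland gives 1/√f = -1.8 log₁₀[0.000399+0.000507] = 5.477, so f = 0.03334.
ΔP = f(L/D_h)(ρV²/2) = 0.03334·52.41/0.03055·449.7 = 2.572e+04 Pa.
ΔP = 25.72 kPa.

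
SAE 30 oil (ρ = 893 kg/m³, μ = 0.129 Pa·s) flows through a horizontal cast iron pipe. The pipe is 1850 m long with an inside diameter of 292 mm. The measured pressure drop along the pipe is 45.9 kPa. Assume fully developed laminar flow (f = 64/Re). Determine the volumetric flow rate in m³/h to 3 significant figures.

For laminar flow, f = 64/Re with Re = ρVD/μ, so Darcy-Weisbach reduces to ΔP = 32μLV/D². Solving for V: V = ΔP·D²/(32μL) = 4.59e+04·(0.292)²/(32·0.129·1850) = 0.5125 m/s.
Check: Re = ρVD/μ = 893·0.5125·0.292/0.129 = 1036 < 2300, so the laminar assumption holds.
Q = V·A = 0.5125·(π/4·0.292²) = 0.03432 m³/s = 124 m³/h.

Q ≈ 124 m³/h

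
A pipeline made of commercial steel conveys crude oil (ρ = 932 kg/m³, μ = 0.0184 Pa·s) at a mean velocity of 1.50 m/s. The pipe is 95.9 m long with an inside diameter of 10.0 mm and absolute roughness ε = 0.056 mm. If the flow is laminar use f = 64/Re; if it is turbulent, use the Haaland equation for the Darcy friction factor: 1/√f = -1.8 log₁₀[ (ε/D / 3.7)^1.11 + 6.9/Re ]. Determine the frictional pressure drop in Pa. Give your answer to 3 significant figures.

ΔP ≈ 847000 Pa

Reynolds number Re = ρVD/μ = 932 · 1.5 · 0.01 / 0.0184 = 759.8.
Re < 2300 → laminar flow, so f = 64/Re = 64/759.8 = 0.08423 (the turbulent correlation is not needed).
Darcy-Weisbach: ΔP = f(L/D)(ρV²/2) = 0.08423·(95.9/0.01)·(932·1.5²/2) = 0.08423·9590·1048 = 8.47e+05 Pa.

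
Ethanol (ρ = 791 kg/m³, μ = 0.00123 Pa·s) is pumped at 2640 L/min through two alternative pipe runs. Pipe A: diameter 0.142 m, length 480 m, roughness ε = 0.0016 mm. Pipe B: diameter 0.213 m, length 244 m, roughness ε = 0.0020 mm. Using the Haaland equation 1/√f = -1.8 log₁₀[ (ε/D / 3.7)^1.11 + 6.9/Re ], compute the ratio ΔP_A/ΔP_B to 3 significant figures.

Pipe A: V = Q/A = 0.044/0.01584 = 2.778 m/s; Re = 2.537e+05; ε/D = 1.13e-05; Haaland → f = 0.01488; ΔP_A = f(L/D)(ρV²/2) = 1.536e+05 Pa.
Pipe B: V = Q/A = 0.044/0.03563 = 1.235 m/s; Re = 1.691e+05; ε/D = 9.39e-06; Haaland → f = 0.01607; ΔP_B = f(L/D)(ρV²/2) = 1.11e+04 Pa.
ΔP_A/ΔP_B = 1.536e+05/1.11e+04 = 13.8.

ΔP_A/ΔP_B ≈ 13.8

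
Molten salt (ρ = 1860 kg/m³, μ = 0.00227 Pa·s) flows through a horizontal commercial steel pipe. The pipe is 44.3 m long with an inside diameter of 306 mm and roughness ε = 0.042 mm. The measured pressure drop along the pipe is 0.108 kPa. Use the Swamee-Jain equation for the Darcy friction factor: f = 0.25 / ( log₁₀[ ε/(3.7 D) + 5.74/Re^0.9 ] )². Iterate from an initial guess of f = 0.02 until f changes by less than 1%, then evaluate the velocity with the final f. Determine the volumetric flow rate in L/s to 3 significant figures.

Rearranging Darcy-Weisbach: V = √(2·ΔP·D/(f·L·ρ)). With ε/D = 4.2e-05/0.306 = 0.000137, iterate starting from f = 0.02:
  f = 0.02 → V = √(2·108·0.306/(0.02·44.3·1860)) = 0.2003 m/s; Re = ρVD/μ = 5.021e+04; f → 0.02129
  f = 0.02129 → V = 0.1941 m/s; Re = 4.867e+04; f → 0.02143
Converged (Δf/f < 1%). With the final f = 0.02143: V = √(2·108·0.306/(0.02143·44.3·1860)) = 0.1935 m/s.
Q = V·A = 0.1935·(π/4·0.306²) = 0.01423 m³/s = 14.2 L/s.

Q ≈ 14.2 L/s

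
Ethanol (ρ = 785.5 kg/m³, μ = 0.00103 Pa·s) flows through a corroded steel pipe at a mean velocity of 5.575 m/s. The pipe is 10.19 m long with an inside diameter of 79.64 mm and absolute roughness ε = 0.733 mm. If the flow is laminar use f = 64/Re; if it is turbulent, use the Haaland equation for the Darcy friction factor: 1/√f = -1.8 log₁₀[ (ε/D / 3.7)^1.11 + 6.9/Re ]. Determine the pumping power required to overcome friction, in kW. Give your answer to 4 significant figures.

Reynolds number Re = ρVD/μ = 785.5 · 5.575 · 0.07964 / 0.00103 = 3.386e+05.
Re > 4000 → turbulent. Relative roughness ε/D = 0.000733/0.07964 = 0.0092. Haaland: 1/√f = -1.8 log₁₀[(0.0092/3.7)^1.11 + 6.9/3.386e+05] = -1.8 log₁₀[0.00129 + 2.04e-05] = 5.191, so f = 0.03711.
Darcy-Weisbach: ΔP = f(L/D)(ρV²/2) = 0.03711·(10.19/0.07964)·(785.5·5.575²/2) = 0.03711·128·1.221e+04 = 5.796e+04 Pa.
Q = V·A = 5.575·0.004981 = 0.02777 m³/s.
Pumping power P = QΔP = 0.02777·5.796e+04 = 1609.7 W = 1.610 kW.

P ≈ 1.610 kW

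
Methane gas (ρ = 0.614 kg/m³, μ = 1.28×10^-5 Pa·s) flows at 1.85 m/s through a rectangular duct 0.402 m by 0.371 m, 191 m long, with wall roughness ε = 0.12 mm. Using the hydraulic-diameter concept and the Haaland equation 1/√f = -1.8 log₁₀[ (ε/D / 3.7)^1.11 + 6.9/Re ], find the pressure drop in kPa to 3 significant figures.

ΔP ≈ 0.0121 kPa

Hydraulic diameter D_h = 4A/P = 4·(0.402·0.371)/(2·(0.402+0.371)) = 0.5966/1.546 = 0.3859 m.
Re = ρVD_h/μ = 0.614·1.85·0.3859/1.28e-05 = 3.424e+04.
ε/D_h = 0.00012/0.3859 = 0.000311; Haaland gives 1/√f = -1.8 log₁₀[2.99e-05+0.000201] = 6.544, so f = 0.02335.
ΔP = f(L/D_h)(ρV²/2) = 0.02335·191/0.3859·1.051 = 12.14 Pa.
ΔP = 0.0121 kPa.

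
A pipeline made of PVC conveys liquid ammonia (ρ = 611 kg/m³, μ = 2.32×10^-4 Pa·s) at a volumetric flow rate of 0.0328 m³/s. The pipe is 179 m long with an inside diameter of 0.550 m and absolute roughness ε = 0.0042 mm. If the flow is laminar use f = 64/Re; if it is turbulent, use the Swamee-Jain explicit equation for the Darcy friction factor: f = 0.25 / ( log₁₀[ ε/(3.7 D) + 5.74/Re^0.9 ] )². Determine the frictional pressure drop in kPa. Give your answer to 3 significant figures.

ΔP ≈ 0.0296 kPa

Cross-sectional area A = πD²/4 = π(0.55)²/4 = 0.2376 m²; mean velocity V = Q/A = 0.0328/0.2376 = 0.1381 m/s.
Reynolds number Re = ρVD/μ = 611 · 0.1381 · 0.55 / 0.000232 = 2e+05.
Re > 4000 → turbulent. Relative roughness ε/D = 4.2e-06/0.55 = 7.64e-06. Swamee-Jain: f = 0.25/(log₁₀[7.64e-06/3.7 + 5.74/2e+05^0.9])² = 0.25/(log₁₀[2.06e-06 + 9.73e-05])² = 0.25/(-4.003)² = 0.0156.
Darcy-Weisbach: ΔP = f(L/D)(ρV²/2) = 0.0156·(179/0.55)·(611·0.1381²/2) = 0.0156·325.5·5.823 = 29.57 Pa.
ΔP = 29.57 Pa = 0.0296 kPa.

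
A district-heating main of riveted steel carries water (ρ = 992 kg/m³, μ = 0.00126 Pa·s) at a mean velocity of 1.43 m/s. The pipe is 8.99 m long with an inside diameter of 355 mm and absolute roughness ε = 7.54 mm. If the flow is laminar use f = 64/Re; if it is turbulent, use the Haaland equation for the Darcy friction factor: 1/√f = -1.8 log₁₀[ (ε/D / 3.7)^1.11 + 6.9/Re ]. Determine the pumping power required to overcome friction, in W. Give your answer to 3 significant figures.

P ≈ 182 W

Reynolds number Re = ρVD/μ = 992 · 1.43 · 0.355 / 0.00126 = 3.997e+05.
Re > 4000 → turbulent. Relative roughness ε/D = 0.00754/0.355 = 0.0212. Haaland: 1/√f = -1.8 log₁₀[(0.0212/3.7)^1.11 + 6.9/3.997e+05] = -1.8 log₁₀[0.00325 + 1.73e-05] = 4.473, so f = 0.04997.
Darcy-Weisbach: ΔP = f(L/D)(ρV²/2) = 0.04997·(8.99/0.355)·(992·1.43²/2) = 0.04997·25.32·1014 = 1283 Pa.
Q = V·A = 1.43·0.09898 = 0.1415 m³/s.
Pumping power P = QΔP = 0.1415·1283 = 181.7 W = 182 W.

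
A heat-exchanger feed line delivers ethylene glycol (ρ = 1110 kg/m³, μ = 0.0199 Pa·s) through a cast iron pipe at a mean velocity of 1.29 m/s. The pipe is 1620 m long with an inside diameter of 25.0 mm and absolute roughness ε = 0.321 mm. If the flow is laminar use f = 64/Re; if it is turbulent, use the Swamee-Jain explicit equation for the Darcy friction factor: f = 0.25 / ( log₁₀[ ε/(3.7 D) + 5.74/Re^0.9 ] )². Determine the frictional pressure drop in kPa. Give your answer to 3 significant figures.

ΔP ≈ 2130 kPa

Reynolds number Re = ρVD/μ = 1110 · 1.29 · 0.025 / 0.0199 = 1799.
Re < 2300 → laminar flow, so f = 64/Re = 64/1799 = 0.03558 (the turbulent correlation is not needed).
Darcy-Weisbach: ΔP = f(L/D)(ρV²/2) = 0.03558·(1620/0.025)·(1110·1.29²/2) = 0.03558·6.48e+04·923.6 = 2.129e+06 Pa.
ΔP = 2.129e+06 Pa = 2130 kPa.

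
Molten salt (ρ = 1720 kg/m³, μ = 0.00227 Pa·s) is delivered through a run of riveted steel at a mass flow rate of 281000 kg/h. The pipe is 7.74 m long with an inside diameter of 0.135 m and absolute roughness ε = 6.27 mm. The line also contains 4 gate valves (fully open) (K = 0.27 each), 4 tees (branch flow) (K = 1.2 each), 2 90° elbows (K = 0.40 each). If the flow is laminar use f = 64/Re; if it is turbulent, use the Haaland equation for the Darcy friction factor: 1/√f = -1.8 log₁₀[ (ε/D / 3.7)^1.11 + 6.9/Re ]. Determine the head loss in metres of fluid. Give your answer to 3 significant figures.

h_f ≈ 5.46 m

ṁ = 281000 kg/h = 281000/3600 = 78.06 kg/s.
A = πD²/4 = π(0.135)²/4 = 0.01431 m²; mean velocity V = ṁ/(ρA) = 78.06/(1720 · 0.01431) = 3.17 m/s.
Reynolds number Re = ρVD/μ = 1720 · 3.17 · 0.135 / 0.00227 = 3.243e+05.
Re > 4000 → turbulent. Relative roughness ε/D = 0.00627/0.135 = 0.0464. Haaland: 1/√f = -1.8 log₁₀[(0.0464/3.7)^1.11 + 6.9/3.243e+05] = -1.8 log₁₀[0.00776 + 2.13e-05] = 3.797, so f = 0.06938.
Total minor-loss coefficient ΣK = 4·0.27 + 4·1.2 + 2·0.4 = 6.68.
ΔP = [f·L/D + ΣK]·(ρV²/2) = [0.06938·7.74/0.135 + 6.68]·(1720·3.17²/2) = [3.978 + 6.68]·8644 = 9.213e+04 Pa.
Head loss h_f = ΔP/(ρg) = 9.213e+04/(1720·9.81) = 5.46 m.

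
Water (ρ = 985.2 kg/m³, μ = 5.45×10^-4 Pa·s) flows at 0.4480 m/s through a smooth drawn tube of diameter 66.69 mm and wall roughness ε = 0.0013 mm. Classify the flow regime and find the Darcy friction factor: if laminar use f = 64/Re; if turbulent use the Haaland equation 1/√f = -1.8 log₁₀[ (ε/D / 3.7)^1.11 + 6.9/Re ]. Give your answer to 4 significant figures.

f ≈ 0.02041

Re = ρVD/μ = 985.2·0.448·0.06669/0.000545 = 5.401e+04.
Re > 4000 → turbulent. ε/D = 1.3e-06/0.06669 = 1.95e-05; Haaland: 1/√f = -1.8 log₁₀[1.38e-06 + 0.000128] = 7, so f = 0.02041.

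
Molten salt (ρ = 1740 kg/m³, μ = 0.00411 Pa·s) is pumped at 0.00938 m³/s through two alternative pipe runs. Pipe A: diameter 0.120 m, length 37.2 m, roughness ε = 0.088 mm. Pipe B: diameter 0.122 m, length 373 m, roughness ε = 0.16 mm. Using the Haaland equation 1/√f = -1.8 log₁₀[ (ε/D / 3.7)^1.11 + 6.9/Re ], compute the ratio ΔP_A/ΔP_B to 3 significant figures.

Pipe A: V = Q/A = 0.00938/0.01131 = 0.8294 m/s; Re = 4.213e+04; ε/D = 0.000733; Haaland → f = 0.02359; ΔP_A = f(L/D)(ρV²/2) = 4376 Pa.
Pipe B: V = Q/A = 0.00938/0.01169 = 0.8024 m/s; Re = 4.144e+04; ε/D = 0.00131; Haaland → f = 0.02516; ΔP_B = f(L/D)(ρV²/2) = 4.309e+04 Pa.
ΔP_A/ΔP_B = 4376/4.309e+04 = 0.102.

ΔP_A/ΔP_B ≈ 0.102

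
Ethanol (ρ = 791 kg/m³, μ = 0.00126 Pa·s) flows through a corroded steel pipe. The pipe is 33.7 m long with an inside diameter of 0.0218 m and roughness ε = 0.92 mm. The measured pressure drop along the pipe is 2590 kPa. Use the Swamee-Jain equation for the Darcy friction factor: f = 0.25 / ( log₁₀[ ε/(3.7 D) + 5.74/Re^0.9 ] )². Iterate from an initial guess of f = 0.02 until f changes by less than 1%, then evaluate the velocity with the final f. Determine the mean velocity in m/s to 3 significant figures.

Rearranging Darcy-Weisbach: V = √(2·ΔP·D/(f·L·ρ)). With ε/D = 0.00092/0.0218 = 0.0422, iterate starting from f = 0.02:
  f = 0.02 → V = √(2·2.59e+06·0.0218/(0.02·33.7·791)) = 14.55 m/s; Re = ρVD/μ = 1.992e+05; f → 0.06648
  f = 0.06648 → V = 7.982 m/s; Re = 1.092e+05; f → 0.06666
Converged (Δf/f < 1%). With the final f = 0.06666: V = √(2·2.59e+06·0.0218/(0.06666·33.7·791)) = 7.972 m/s.

V ≈ 7.97 m/s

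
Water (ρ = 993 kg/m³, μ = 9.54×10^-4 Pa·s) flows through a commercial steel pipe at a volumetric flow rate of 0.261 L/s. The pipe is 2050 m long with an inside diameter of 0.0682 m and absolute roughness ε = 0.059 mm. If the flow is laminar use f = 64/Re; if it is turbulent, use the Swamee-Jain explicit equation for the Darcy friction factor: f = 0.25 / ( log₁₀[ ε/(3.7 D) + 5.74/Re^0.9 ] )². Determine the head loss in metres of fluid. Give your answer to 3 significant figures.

h_f ≈ 0.303 m

Q = 0.261 L/s = 0.261/1000 = 0.000261 m³/s.
Cross-sectional area A = πD²/4 = π(0.0682)²/4 = 0.003653 m²; mean velocity V = Q/A = 0.000261/0.003653 = 0.07145 m/s.
Reynolds number Re = ρVD/μ = 993 · 0.07145 · 0.0682 / 0.000954 = 5072.
Re > 4000 → turbulent. Relative roughness ε/D = 5.9e-05/0.0682 = 0.000865. Swamee-Jain: f = 0.25/(log₁₀[0.000865/3.7 + 5.74/5072^0.9])² = 0.25/(log₁₀[0.000234 + 0.00266])² = 0.25/(-2.539)² = 0.03878.
Darcy-Weisbach: ΔP = f(L/D)(ρV²/2) = 0.03878·(2050/0.0682)·(993·0.07145²/2) = 0.03878·3.006e+04·2.534 = 2954 Pa.
Head loss h_f = ΔP/(ρg) = 2954/(993·9.81) = 0.303 m.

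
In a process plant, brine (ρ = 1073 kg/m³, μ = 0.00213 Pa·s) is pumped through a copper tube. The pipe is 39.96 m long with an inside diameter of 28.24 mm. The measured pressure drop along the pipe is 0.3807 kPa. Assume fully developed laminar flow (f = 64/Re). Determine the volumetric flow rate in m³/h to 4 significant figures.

Q ≈ 0.2514 m³/h

For laminar flow, f = 64/Re with Re = ρVD/μ, so Darcy-Weisbach reduces to ΔP = 32μLV/D². Solving for V: V = ΔP·D²/(32μL) = 380.7·(0.02824)²/(32·0.00213·39.96) = 0.1115 m/s.
Check: Re = ρVD/μ = 1073·0.1115·0.02824/0.00213 = 1586 < 2300, so the laminar assumption holds.
Q = V·A = 0.1115·(π/4·0.02824²) = 6.982e-05 m³/s = 0.2514 m³/h.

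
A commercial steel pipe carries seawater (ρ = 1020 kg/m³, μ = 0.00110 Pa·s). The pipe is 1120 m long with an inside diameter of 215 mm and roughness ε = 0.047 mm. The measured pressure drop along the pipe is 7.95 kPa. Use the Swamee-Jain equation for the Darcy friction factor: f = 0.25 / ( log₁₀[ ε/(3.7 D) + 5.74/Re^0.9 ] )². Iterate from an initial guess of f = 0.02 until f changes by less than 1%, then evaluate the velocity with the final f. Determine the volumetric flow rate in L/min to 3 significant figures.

Rearranging Darcy-Weisbach: V = √(2·ΔP·D/(f·L·ρ)). With ε/D = 4.7e-05/0.215 = 0.000219, iterate starting from f = 0.02:
  f = 0.02 → V = √(2·7950·0.215/(0.02·1120·1020)) = 0.3868 m/s; Re = ρVD/μ = 7.712e+04; f → 0.01995
Converged (Δf/f < 1%). With the final f = 0.01995: V = √(2·7950·0.215/(0.01995·1120·1020)) = 0.3873 m/s.
Q = V·A = 0.3873·(π/4·0.215²) = 0.01406 m³/s = 844 L/min.

Q ≈ 844 L/min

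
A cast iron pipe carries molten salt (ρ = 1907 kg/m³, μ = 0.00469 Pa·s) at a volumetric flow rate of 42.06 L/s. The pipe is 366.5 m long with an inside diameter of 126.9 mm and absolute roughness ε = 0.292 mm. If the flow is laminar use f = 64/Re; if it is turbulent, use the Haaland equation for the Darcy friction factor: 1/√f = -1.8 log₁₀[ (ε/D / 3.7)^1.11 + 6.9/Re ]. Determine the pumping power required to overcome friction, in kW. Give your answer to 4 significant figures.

P ≈ 32.27 kW

Q = 42.06 L/s = 42.06/1000 = 0.04206 m³/s.
Cross-sectional area A = πD²/4 = π(0.1269)²/4 = 0.01265 m²; mean velocity V = Q/A = 0.04206/0.01265 = 3.325 m/s.
Reynolds number Re = ρVD/μ = 1907 · 3.325 · 0.1269 / 0.00469 = 1.716e+05.
Re > 4000 → turbulent. Relative roughness ε/D = 0.000292/0.1269 = 0.0023. Haaland: 1/√f = -1.8 log₁₀[(0.0023/3.7)^1.11 + 6.9/1.716e+05] = -1.8 log₁₀[0.000276 + 4.02e-05] = 6.3, so f = 0.0252.
Darcy-Weisbach: ΔP = f(L/D)(ρV²/2) = 0.0252·(366.5/0.1269)·(1907·3.325²/2) = 0.0252·2888·1.054e+04 = 7.673e+05 Pa.
Pumping power P = QΔP = 0.04206·7.673e+05 = 32274 W = 32.27 kW.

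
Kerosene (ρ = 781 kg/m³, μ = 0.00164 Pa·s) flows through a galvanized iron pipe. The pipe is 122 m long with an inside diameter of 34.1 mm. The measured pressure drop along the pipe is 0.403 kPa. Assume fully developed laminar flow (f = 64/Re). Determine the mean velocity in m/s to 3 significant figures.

For laminar flow, f = 64/Re with Re = ρVD/μ, so Darcy-Weisbach reduces to ΔP = 32μLV/D². Solving for V: V = ΔP·D²/(32μL) = 403·(0.0341)²/(32·0.00164·122) = 0.07319 m/s.
Check: Re = ρVD/μ = 781·0.07319·0.0341/0.00164 = 1189 < 2300, so the laminar assumption holds.

V ≈ 0.0732 m/s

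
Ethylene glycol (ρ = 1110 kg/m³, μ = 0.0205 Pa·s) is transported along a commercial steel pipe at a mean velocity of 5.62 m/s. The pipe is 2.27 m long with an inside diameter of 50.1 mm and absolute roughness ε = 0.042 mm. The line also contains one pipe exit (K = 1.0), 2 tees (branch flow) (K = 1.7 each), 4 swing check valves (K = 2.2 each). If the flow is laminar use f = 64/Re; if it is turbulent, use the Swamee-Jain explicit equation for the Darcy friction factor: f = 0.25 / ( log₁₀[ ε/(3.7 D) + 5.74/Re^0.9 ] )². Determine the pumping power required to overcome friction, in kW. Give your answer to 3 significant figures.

Reynolds number Re = ρVD/μ = 1110 · 5.62 · 0.0501 / 0.0205 = 1.525e+04.
Re > 4000 → turbulent. Relative roughness ε/D = 4.2e-05/0.0501 = 0.000838. Swamee-Jain: f = 0.25/(log₁₀[0.000838/3.7 + 5.74/1.525e+04^0.9])² = 0.25/(log₁₀[0.000227 + 0.000986])² = 0.25/(-2.916)² = 0.0294.
Total minor-loss coefficient ΣK = 1·1 + 2·1.7 + 4·2.2 = 13.2.
ΔP = [f·L/D + ΣK]·(ρV²/2) = [0.0294·2.27/0.0501 + 13.2]·(1110·5.62²/2) = [1.332 + 13.2]·1.753e+04 = 2.547e+05 Pa.
Q = V·A = 5.62·0.001971 = 0.01108 m³/s.
Pumping power P = QΔP = 0.01108·2.547e+05 = 2822 W = 2.82 kW.

P ≈ 2.82 kW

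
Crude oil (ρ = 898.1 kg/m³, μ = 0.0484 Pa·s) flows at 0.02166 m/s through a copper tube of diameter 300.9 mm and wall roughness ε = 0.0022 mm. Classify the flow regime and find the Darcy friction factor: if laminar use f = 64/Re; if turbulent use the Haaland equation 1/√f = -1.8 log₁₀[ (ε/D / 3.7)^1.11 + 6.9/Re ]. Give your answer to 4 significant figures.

f ≈ 0.5292

Re = ρVD/μ = 898.1·0.02166·0.3009/0.0484 = 120.9.
Re < 2300 → laminar, so f = 64/Re = 0.5292 (roughness is irrelevant in laminar flow).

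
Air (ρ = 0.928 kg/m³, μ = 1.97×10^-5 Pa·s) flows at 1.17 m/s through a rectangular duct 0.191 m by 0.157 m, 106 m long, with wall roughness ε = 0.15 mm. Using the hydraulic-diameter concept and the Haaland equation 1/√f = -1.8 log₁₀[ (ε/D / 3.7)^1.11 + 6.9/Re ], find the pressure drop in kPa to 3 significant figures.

Hydraulic diameter D_h = 4A/P = 4·(0.191·0.157)/(2·(0.191+0.157)) = 0.1199/0.696 = 0.1723 m.
Re = ρVD_h/μ = 0.928·1.17·0.1723/1.97e-05 = 9498.
ε/D_h = 0.00015/0.1723 = 0.00087; Haaland gives 1/√f = -1.8 log₁₀[9.38e-05+0.000726] = 5.555, so f = 0.03241.
ΔP = f(L/D_h)(ρV²/2) = 0.03241·106/0.1723·0.6352 = 12.66 Pa.
ΔP = 0.0127 kPa.

ΔP ≈ 0.0127 kPa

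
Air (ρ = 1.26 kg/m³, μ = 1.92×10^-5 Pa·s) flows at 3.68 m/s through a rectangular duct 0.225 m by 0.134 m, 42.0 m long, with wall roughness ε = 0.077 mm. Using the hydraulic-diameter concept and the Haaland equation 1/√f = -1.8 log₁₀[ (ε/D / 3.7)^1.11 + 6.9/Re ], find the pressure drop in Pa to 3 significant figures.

ΔP ≈ 49.0 Pa

Hydraulic diameter D_h = 4A/P = 4·(0.225·0.134)/(2·(0.225+0.134)) = 0.1206/0.718 = 0.168 m.
Re = ρVD_h/μ = 1.26·3.68·0.168/1.92e-05 = 4.056e+04.
ε/D_h = 7.7e-05/0.168 = 0.000458; Haaland gives 1/√f = -1.8 log₁₀[4.61e-05+0.00017] = 6.597, so f = 0.02297.
ΔP = f(L/D_h)(ρV²/2) = 0.02297·42/0.168·8.532 = 49.01 Pa.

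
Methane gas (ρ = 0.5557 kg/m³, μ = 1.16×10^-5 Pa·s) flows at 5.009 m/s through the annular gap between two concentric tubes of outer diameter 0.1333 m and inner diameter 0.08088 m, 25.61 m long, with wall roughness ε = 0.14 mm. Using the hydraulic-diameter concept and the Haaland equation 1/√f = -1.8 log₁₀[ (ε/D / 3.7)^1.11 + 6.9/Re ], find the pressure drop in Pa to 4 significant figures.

Hydraulic diameter D_h = 4A/P = D_o - D_i = 0.1333 - 0.08088 = 0.05242 m.
Re = ρVD_h/μ = 0.5557·5.009·0.05242/1.16e-05 = 1.258e+04.
ε/D_h = 0.00014/0.05242 = 0.00267; Haaland gives 1/√f = -1.8 log₁₀[0.000326+0.000549] = 5.505, so f = 0.033.
ΔP = f(L/D_h)(ρV²/2) = 0.033·25.61/0.05242·6.971 = 112.4 Pa.

ΔP ≈ 112.4 Pa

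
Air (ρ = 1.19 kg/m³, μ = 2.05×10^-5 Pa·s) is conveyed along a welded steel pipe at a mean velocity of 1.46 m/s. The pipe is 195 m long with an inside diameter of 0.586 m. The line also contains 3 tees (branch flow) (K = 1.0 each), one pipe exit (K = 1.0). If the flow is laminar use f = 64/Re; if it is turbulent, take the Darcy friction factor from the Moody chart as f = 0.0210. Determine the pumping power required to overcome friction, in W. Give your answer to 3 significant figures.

P ≈ 5.49 W

Reynolds number Re = ρVD/μ = 1.19 · 1.46 · 0.586 / 2.05e-05 = 4.966e+04.
Re > 4000 → turbulent; use the Moody-chart value f = 0.0210.
Total minor-loss coefficient ΣK = 3·1 + 1·1 = 4.
ΔP = [f·L/D + ΣK]·(ρV²/2) = [0.021·195/0.586 + 4]·(1.19·1.46²/2) = [6.988 + 4]·1.268 = 13.94 Pa.
Q = V·A = 1.46·0.2697 = 0.3938 m³/s.
Pumping power P = QΔP = 0.3938·13.94 = 5.488 W = 5.49 W.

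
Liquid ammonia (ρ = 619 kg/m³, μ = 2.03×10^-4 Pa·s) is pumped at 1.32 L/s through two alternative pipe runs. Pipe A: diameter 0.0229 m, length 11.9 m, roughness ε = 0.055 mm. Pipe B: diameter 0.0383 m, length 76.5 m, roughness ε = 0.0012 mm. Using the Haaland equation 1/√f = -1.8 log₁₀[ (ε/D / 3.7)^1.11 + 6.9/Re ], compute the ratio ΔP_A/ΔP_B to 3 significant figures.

Pipe A: V = Q/A = 0.00132/0.0004119 = 3.205 m/s; Re = 2.238e+05; ε/D = 0.0024; Haaland → f = 0.02528; ΔP_A = f(L/D)(ρV²/2) = 4.176e+04 Pa.
Pipe B: V = Q/A = 0.00132/0.001152 = 1.146 m/s; Re = 1.338e+05; ε/D = 3.13e-05; Haaland → f = 0.01694; ΔP_B = f(L/D)(ρV²/2) = 1.375e+04 Pa.
ΔP_A/ΔP_B = 4.176e+04/1.375e+04 = 3.04.

ΔP_A/ΔP_B ≈ 3.04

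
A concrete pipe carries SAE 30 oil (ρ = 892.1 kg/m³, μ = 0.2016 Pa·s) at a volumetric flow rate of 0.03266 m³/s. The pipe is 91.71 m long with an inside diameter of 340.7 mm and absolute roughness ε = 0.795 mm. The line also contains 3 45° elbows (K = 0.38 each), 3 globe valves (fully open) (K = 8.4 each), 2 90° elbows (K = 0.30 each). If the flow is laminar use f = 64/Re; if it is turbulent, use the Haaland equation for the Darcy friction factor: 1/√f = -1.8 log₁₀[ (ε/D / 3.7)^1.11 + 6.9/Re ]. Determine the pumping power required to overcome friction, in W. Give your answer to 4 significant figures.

P ≈ 110.0 W

Cross-sectional area A = πD²/4 = π(0.3407)²/4 = 0.09117 m²; mean velocity V = Q/A = 0.03266/0.09117 = 0.3582 m/s.
Reynolds number Re = ρVD/μ = 892.1 · 0.3582 · 0.3407 / 0.202 = 540.1.
Re < 2300 → laminar flow, so f = 64/Re = 64/540.1 = 0.1185 (the turbulent correlation is not needed).
Total minor-loss coefficient ΣK = 3·0.38 + 3·8.4 + 2·0.3 = 26.9.
ΔP = [f·L/D + ΣK]·(ρV²/2) = [0.1185·91.71/0.3407 + 26.9]·(892.1·0.3582²/2) = [31.9 + 26.9]·57.25 = 3368 Pa.
Pumping power P = QΔP = 0.03266·3368 = 110.01 W = 110.0 W.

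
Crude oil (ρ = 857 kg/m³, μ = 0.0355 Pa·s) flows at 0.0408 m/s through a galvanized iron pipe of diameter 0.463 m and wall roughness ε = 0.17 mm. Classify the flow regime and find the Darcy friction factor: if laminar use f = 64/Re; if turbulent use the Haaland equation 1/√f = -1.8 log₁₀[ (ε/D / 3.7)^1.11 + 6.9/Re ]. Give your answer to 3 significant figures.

Re = ρVD/μ = 857·0.0408·0.463/0.0355 = 456.
Re < 2300 → laminar, so f = 64/Re = 0.1403 (roughness is irrelevant in laminar flow).

f ≈ 0.140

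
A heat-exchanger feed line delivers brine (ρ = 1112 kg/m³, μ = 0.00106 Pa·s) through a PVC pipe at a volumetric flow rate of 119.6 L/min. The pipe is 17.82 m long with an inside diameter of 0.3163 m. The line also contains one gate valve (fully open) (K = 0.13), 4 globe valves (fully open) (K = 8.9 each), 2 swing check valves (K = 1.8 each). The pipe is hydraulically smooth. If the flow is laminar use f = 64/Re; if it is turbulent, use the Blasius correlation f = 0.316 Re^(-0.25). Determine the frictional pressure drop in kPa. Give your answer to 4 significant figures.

Q = 119.6 L/min = 119.6/60000 = 0.001993 m³/s.
Cross-sectional area A = πD²/4 = π(0.3163)²/4 = 0.07858 m²; mean velocity V = Q/A = 0.001993/0.07858 = 0.02537 m/s.
Reynolds number Re = ρVD/μ = 1112 · 0.02537 · 0.3163 / 0.00106 = 8418.
Re > 4000 → turbulent. Smooth-pipe (Blasius): f = 0.316 Re^(-0.25) = 0.316/(8418)^0.25 = 0.03299.
Total minor-loss coefficient ΣK = 1·0.13 + 4·8.9 + 2·1.8 = 39.3.
ΔP = [f·L/D + ΣK]·(ρV²/2) = [0.03299·17.82/0.3163 + 39.3]·(1112·0.02537²/2) = [1.859 + 39.3]·0.3578 = 14.74 Pa.
ΔP = 14.74 Pa = 0.01474 kPa.

ΔP ≈ 0.01474 kPa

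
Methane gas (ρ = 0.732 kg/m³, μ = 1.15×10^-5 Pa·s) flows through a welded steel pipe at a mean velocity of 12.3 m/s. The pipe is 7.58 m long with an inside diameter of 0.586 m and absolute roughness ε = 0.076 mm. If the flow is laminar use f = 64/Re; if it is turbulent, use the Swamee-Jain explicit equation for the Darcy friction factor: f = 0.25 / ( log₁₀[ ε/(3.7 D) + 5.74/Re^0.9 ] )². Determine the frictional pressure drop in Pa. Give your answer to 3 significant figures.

ΔP ≈ 10.7 Pa

Reynolds number Re = ρVD/μ = 0.732 · 12.3 · 0.586 / 1.15e-05 = 4.588e+05.
Re > 4000 → turbulent. Relative roughness ε/D = 7.6e-05/0.586 = 0.00013. Swamee-Jain: f = 0.25/(log₁₀[0.00013/3.7 + 5.74/4.588e+05^0.9])² = 0.25/(log₁₀[3.51e-05 + 4.61e-05])² = 0.25/(-4.091)² = 0.01494.
Darcy-Weisbach: ΔP = f(L/D)(ρV²/2) = 0.01494·(7.58/0.586)·(0.732·12.3²/2) = 0.01494·12.94·55.37 = 10.7 Pa.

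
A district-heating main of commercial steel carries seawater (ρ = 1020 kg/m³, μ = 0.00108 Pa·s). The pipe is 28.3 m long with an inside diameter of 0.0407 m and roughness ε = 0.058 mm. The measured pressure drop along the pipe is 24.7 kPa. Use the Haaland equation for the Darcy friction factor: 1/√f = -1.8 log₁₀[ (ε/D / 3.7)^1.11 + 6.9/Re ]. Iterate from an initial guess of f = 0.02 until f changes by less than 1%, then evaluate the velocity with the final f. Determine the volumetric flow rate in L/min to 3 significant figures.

Rearranging Darcy-Weisbach: V = √(2·ΔP·D/(f·L·ρ)). With ε/D = 5.8e-05/0.0407 = 0.00143, iterate starting from f = 0.02:
  f = 0.02 → V = √(2·2.47e+04·0.0407/(0.02·28.3·1020)) = 1.866 m/s; Re = ρVD/μ = 7.173e+04; f → 0.02398
  f = 0.02398 → V = 1.704 m/s; Re = 6.551e+04; f → 0.02418
Converged (Δf/f < 1%). With the final f = 0.02418: V = √(2·2.47e+04·0.0407/(0.02418·28.3·1020)) = 1.697 m/s.
Q = V·A = 1.697·(π/4·0.0407²) = 0.002208 m³/s = 132 L/min.

Q ≈ 132 L/min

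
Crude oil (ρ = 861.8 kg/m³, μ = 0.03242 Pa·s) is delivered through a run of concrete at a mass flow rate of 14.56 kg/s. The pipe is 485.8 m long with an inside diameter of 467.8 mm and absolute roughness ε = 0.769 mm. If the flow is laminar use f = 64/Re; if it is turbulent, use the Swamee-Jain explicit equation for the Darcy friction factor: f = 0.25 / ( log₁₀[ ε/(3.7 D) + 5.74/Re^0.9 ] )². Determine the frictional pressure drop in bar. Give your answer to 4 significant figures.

A = πD²/4 = π(0.4678)²/4 = 0.1719 m²; mean velocity V = ṁ/(ρA) = 14.56/(861.8 · 0.1719) = 0.0983 m/s.
Reynolds number Re = ρVD/μ = 861.8 · 0.0983 · 0.4678 / 0.0324 = 1222.
Re < 2300 → laminar flow, so f = 64/Re = 64/1222 = 0.05236 (the turbulent correlation is not needed).
Darcy-Weisbach: ΔP = f(L/D)(ρV²/2) = 0.05236·(485.8/0.4678)·(861.8·0.0983²/2) = 0.05236·1038·4.164 = 226.4 Pa.
ΔP = 226.4 Pa = 0.002264 bar.

ΔP ≈ 0.002264 bar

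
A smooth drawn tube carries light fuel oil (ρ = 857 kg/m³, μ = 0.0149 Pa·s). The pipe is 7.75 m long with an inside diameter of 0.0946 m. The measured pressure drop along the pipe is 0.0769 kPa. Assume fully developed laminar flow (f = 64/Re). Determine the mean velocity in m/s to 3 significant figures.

For laminar flow, f = 64/Re with Re = ρVD/μ, so Darcy-Weisbach reduces to ΔP = 32μLV/D². Solving for V: V = ΔP·D²/(32μL) = 76.9·(0.0946)²/(32·0.0149·7.75) = 0.1862 m/s.
Check: Re = ρVD/μ = 857·0.1862·0.0946/0.0149 = 1013 < 2300, so the laminar assumption holds.

V ≈ 0.186 m/s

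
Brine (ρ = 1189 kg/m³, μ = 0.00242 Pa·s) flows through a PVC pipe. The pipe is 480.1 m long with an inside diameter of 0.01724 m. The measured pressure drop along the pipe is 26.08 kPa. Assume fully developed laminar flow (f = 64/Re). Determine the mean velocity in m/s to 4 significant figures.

For laminar flow, f = 64/Re with Re = ρVD/μ, so Darcy-Weisbach reduces to ΔP = 32μLV/D². Solving for V: V = ΔP·D²/(32μL) = 2.608e+04·(0.01724)²/(32·0.00242·480.1) = 0.2085 m/s.
Check: Re = ρVD/μ = 1189·0.2085·0.01724/0.00242 = 1766 < 2300, so the laminar assumption holds.

V ≈ 0.2085 m/s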